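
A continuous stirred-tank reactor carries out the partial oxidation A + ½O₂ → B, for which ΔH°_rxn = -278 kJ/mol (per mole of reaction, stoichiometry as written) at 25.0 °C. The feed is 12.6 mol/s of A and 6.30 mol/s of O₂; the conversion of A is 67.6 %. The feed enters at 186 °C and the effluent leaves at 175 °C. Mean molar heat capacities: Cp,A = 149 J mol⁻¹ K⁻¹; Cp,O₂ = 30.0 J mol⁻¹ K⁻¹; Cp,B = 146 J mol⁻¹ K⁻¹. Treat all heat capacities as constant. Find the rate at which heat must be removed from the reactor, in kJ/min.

Extent of reaction ξ = 0.676 × 12.6 = 8.5176 mol/s
Reaction term: ξ·ΔH°_rxn = 8.5176 × -278 = -2367.9 kJ/s
Sensible, feed 186→25 °C: -332.69 kJ/s
Outlet flows (mol/s): A 4.0824, O₂ 2.0412, B 8.5176
Sensible, products 25→175 °C: 286.96 kJ/s
Q = ΔH = -2413.6 kJ/s = -2413.6 kW
Heat removed = 144820 kJ/min

Q_out = 145000 kJ/min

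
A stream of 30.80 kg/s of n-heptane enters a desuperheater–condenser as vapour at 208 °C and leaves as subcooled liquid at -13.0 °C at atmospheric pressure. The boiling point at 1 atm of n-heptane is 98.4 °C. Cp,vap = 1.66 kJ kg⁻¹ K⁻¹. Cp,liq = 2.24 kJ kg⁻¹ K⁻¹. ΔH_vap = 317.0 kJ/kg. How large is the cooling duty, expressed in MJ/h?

Q_c = 83000 MJ/h

vapour 208→98.4 °C: -181.94 kJ/kg
condensation at 98.4 °C: -317 kJ/kg
liquid 98.4→-13.0 °C: -249.54 kJ/kg
Δh = -181.94 + -317 + -249.54 = -748.47 kJ/kg
Q = ṁ·Δh = 30.80 kg/s × -748.47 kJ/kg = -23053 kJ/s
|Q| = 23053 kW = 82991 MJ/h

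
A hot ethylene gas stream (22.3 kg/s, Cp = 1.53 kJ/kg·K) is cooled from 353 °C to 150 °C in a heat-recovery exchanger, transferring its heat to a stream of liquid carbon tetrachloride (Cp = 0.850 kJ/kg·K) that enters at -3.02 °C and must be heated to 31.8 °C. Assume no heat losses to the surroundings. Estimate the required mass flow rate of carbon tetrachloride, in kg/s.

ṁ_c = 234 kg/s

Heat released by hot stream: Q = 22.3 × 1.53 × (353 − 150) = 6926.2 kJ/s
Energy balance on cold side (adiabatic exchanger): Q = ṁ_c·Cp_c·(T_c,out − T_c,in)
ṁ_c = 6926.2 / [0.850 × (31.8 − -3.02)] = 234.02 kg/s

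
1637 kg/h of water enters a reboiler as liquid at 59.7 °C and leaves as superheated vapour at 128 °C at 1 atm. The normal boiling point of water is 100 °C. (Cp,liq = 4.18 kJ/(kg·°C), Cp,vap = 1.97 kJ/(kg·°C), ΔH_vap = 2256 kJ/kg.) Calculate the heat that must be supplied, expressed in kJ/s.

liquid 59.7→100 °C: 168.45 kJ/kg
vaporisation at 100 °C: 2256 kJ/kg
vapour 100→128 °C: 55.16 kJ/kg
Δh = 168.45 + 2256 + 55.16 = 2479.6 kJ/kg
Q = ṁ·Δh = 1637 kg/h × 2479.6 kJ/kg = 4.0591e+06 kJ/h
|Q| = 1127.5 kW

Q = 1130 kJ/s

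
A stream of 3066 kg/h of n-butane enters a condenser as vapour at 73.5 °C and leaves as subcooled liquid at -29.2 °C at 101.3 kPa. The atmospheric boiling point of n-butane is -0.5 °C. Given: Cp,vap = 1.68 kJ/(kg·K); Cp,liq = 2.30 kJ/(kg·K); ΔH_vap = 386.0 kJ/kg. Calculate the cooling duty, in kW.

vapour 73.5→-0.5 °C: -124.32 kJ/kg
condensation at -0.5 °C: -386 kJ/kg
liquid -0.5→-29.2 °C: -66.01 kJ/kg
Δh = -124.32 + -386 + -66.01 = -576.33 kJ/kg
Q = ṁ·Δh = 3066 kg/h × -576.33 kJ/kg = -1.767e+06 kJ/h
|Q| = 490.84 kW

Q_c = 491 kW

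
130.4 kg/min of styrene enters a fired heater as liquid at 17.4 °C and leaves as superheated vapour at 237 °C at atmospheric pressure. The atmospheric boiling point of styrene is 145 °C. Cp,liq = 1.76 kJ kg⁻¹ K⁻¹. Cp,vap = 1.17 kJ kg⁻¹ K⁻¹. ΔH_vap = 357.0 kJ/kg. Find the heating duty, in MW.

Q = 1.50 MW

liquid 17.4→145 °C: 224.58 kJ/kg
vaporisation at 145 °C: 357 kJ/kg
vapour 145→237 °C: 107.64 kJ/kg
Δh = 224.58 + 357 + 107.64 = 689.22 kJ/kg
Q = ṁ·Δh = 130.4 kg/min × 689.22 kJ/kg = 89874 kJ/min
|Q| = 1497.9 kW = 1.4979 MW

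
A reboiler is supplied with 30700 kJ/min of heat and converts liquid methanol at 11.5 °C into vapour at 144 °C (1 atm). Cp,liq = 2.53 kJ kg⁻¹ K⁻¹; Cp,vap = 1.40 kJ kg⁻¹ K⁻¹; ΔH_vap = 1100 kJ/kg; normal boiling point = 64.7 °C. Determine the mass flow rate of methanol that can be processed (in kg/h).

ṁ = 1370 kg/h

Δh = 2.53×(64.7−11.5) + 1100 + 1.40×(144−64.7) = 1345.6 kJ/kg
Q = 30700 kJ/min = 511.67 kJ/s = 1.842e+06 kJ/h
ṁ = Q/Δh = 1.842e+06 / 1345.6 = 1368.9 kg/h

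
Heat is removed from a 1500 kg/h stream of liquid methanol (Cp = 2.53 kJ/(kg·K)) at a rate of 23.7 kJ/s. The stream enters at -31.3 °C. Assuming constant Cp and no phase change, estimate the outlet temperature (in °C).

Q = 23.7 kJ/s = 85320 kJ/h
ΔT = Q/(ṁ·Cp) = 85320/(1500×2.53) = 22.482 K
T_out = -31.3 − 22.482 = -53.782 °C

T_out = -53.8 °C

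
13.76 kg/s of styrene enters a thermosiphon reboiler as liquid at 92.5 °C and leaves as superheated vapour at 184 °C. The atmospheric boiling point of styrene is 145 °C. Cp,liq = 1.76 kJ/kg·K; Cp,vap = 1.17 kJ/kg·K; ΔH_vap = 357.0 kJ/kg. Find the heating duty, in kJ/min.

Q = 409000 kJ/min

liquid 92.5→145 °C: 92.4 kJ/kg
vaporisation at 145 °C: 357 kJ/kg
vapour 145→184 °C: 45.63 kJ/kg
Δh = 92.4 + 357 + 45.63 = 495.03 kJ/kg
Q = ṁ·Δh = 13.76 kg/s × 495.03 kJ/kg = 6811.6 kJ/s
|Q| = 6811.6 kW = 408700 kJ/min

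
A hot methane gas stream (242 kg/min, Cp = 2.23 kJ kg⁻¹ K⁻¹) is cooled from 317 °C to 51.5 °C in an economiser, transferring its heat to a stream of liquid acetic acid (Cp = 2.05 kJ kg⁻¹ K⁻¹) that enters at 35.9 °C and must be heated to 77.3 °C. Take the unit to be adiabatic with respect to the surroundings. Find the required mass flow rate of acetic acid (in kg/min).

Heat released by hot stream: Q = 242 × 2.23 × (317 − 51.5) = 143280 kJ/min
Energy balance on cold side (adiabatic exchanger): Q = ṁ_c·Cp_c·(T_c,out − T_c,in)
ṁ_c = 143280 / [2.05 × (77.3 − 35.9)] = 1688.2 kg/min

ṁ_c = 1690 kg/min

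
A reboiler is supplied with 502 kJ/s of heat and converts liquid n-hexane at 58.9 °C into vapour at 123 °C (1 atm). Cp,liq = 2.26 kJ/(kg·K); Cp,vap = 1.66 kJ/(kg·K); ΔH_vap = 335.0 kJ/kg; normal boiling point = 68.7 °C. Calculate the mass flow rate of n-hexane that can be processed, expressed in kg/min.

ṁ = 67.3 kg/min

Δh = 2.26×(68.7−58.9) + 335.0 + 1.66×(123−68.7) = 447.29 kJ/kg
Q = 502 kJ/s = 502 kJ/s = 30120 kJ/min
ṁ = Q/Δh = 30120 / 447.29 = 67.339 kg/min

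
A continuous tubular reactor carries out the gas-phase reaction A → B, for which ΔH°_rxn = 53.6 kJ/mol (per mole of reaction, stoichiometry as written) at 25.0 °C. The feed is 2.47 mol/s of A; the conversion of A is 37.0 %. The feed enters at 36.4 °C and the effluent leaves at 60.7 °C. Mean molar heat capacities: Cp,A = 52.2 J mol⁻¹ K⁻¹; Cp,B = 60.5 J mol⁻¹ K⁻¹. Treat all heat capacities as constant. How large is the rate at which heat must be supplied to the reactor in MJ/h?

Q_in = 189 MJ/h

Extent of reaction ξ = 0.370 × 2.47 = 0.9139 mol/s
Reaction term: ξ·ΔH°_rxn = 0.9139 × 53.6 = 48.985 kJ/s
Sensible, feed 36.4→25 °C: -1.4698 kJ/s
Outlet flows (mol/s): A 1.5561, B 0.9139
Sensible, products 25→60.7 °C: 4.8737 kJ/s
Q = ΔH = 52.389 kJ/s = 52.389 kW
Heat supplied = 188.6 MJ/h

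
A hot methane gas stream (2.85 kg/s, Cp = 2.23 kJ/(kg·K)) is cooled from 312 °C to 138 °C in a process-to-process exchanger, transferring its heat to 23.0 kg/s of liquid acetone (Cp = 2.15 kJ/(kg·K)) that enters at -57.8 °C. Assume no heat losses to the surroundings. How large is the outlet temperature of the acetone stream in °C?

T_c,out = -35.4 °C

Heat released by hot stream: Q = 2.85 × 2.23 × (312 − 138) = 1105.9 kJ/s
Energy balance on cold side (adiabatic exchanger): Q = ṁ_c·Cp_c·(T_c,out − T_c,in)
T_c,out = -57.8 + 1105.9/(23.0 × 2.15) = -35.437 °C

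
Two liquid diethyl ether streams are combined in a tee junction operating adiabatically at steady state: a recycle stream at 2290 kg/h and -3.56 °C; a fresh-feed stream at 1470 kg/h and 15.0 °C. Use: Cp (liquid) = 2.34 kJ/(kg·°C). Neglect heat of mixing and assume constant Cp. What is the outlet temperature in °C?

T_out = 3.70 °C

Adiabatic, steady state ⇒ Σ ṁᵢCp,ᵢ(T_out − Tᵢ) = 0
T_out = Σ ṁᵢCp,ᵢTᵢ / Σ ṁᵢCp,ᵢ
      = 32520 / 8798.4 = 3.6962 °C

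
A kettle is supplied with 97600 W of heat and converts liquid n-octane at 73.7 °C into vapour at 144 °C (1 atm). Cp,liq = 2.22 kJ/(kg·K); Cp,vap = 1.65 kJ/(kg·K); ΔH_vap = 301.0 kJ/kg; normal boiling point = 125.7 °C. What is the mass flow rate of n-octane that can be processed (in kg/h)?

Δh = 2.22×(125.7−73.7) + 301.0 + 1.65×(144−125.7) = 446.63 kJ/kg
Q = 97600 W = 97.6 kJ/s = 351360 kJ/h
ṁ = Q/Δh = 351360 / 446.63 = 786.68 kg/h

ṁ = 787 kg/h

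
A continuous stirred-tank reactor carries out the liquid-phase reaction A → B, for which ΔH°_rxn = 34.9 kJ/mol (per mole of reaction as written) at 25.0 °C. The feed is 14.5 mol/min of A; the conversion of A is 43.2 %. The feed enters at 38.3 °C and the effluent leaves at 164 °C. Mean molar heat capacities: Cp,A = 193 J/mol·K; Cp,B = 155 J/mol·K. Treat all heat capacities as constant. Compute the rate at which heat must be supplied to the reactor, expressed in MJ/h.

Q_in = 32.2 MJ/h

Extent of reaction ξ = 0.432 × 14.5 = 6.264 mol/min
Reaction term: ξ·ΔH°_rxn = 6.264 × 34.9 = 218.61 kJ/min
Sensible, feed 38.3→25 °C: -37.22 kJ/min
Outlet flows (mol/min): A 8.236, B 6.264
Sensible, products 25→164 °C: 355.91 kJ/min
Q = ΔH = 537.3 kJ/min = 8.955 kW
Heat supplied = 32.238 MJ/h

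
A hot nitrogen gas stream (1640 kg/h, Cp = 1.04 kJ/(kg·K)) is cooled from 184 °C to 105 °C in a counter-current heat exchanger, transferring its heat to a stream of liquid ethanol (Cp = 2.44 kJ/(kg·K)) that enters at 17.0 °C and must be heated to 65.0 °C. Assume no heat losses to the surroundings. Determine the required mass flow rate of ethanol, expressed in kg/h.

Heat released by hot stream: Q = 1640 × 1.04 × (184 − 105) = 134740 kJ/h
Energy balance on cold side (adiabatic exchanger): Q = ṁ_c·Cp_c·(T_c,out − T_c,in)
ṁ_c = 134740 / [2.44 × (65.0 − 17.0)] = 1150.5 kg/h

ṁ_c = 1150 kg/h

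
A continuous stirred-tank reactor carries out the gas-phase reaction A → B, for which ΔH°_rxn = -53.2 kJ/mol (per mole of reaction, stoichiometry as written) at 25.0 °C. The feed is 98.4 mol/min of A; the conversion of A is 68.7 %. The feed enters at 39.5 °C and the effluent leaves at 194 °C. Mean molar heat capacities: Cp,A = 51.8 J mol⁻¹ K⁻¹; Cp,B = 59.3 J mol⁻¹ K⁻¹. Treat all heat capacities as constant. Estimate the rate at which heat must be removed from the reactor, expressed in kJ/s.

Extent of reaction ξ = 0.687 × 98.4 = 67.601 mol/min
Reaction term: ξ·ΔH°_rxn = 67.601 × -53.2 = -3596.4 kJ/min
Sensible, feed 39.5→25 °C: -73.908 kJ/min
Outlet flows (mol/min): A 30.799, B 67.601
Sensible, products 25→194 °C: 947.1 kJ/min
Q = ΔH = -2723.2 kJ/min = -45.386 kW
Heat removed = 45.386 kJ/s

Q_out = 45.4 kJ/s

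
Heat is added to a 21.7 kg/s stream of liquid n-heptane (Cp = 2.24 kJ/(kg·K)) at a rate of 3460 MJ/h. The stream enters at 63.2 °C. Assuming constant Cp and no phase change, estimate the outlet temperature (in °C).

Q = 3460 MJ/h = 961.11 kJ/s
ΔT = Q/(ṁ·Cp) = 961.11/(21.7×2.24) = 19.773 K
T_out = 63.2 + 19.773 = 82.973 °C

T_out = 83.0 °C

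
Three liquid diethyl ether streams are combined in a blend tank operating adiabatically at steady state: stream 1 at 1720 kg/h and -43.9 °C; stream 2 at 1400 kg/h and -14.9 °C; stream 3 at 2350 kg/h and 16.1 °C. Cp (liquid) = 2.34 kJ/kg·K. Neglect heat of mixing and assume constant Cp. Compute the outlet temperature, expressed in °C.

T_out = -10.7 °C

Adiabatic, steady state ⇒ Σ ṁᵢCp,ᵢ(T_out − Tᵢ) = 0
Σ ṁᵢCp,ᵢTᵢ = 1720×2.34×-43.9 + 1400×2.34×-14.9 + 2350×2.34×16.1 = -136970
Σ ṁᵢCp,ᵢ = 1720×2.34 + 1400×2.34 + 2350×2.34 = 12800
T_out = -136970 / 12800 = -10.701 °C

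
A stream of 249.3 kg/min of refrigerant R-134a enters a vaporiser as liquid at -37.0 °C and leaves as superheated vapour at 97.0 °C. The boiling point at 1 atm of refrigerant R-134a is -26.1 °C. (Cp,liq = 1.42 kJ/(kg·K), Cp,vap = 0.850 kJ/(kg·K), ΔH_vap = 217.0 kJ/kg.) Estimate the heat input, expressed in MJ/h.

liquid -37.0→-26.1 °C: 15.478 kJ/kg
vaporisation at -26.1 °C: 217 kJ/kg
vapour -26.1→97.0 °C: 104.63 kJ/kg
Δh = 15.478 + 217 + 104.63 = 337.11 kJ/kg
Q = ṁ·Δh = 249.3 kg/min × 337.11 kJ/kg = 84042 kJ/min
|Q| = 1400.7 kW = 5042.5 MJ/h

Q = 5040 MJ/h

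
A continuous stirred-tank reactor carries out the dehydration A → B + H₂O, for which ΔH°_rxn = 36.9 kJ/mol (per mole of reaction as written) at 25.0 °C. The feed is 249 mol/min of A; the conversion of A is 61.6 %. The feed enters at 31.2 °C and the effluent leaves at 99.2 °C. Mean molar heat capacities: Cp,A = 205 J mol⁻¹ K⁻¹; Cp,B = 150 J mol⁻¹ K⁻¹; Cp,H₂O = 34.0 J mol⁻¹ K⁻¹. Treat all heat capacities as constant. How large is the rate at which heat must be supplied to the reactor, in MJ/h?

Extent of reaction ξ = 0.616 × 249 = 153.38 mol/min
Reaction term: ξ·ΔH°_rxn = 153.38 × 36.9 = 5659.9 kJ/min
Sensible, feed 31.2→25 °C: -316.48 kJ/min
Outlet flows (mol/min): A 95.616, B 153.38, H₂O 153.38
Sensible, products 25→99.2 °C: 3548.5 kJ/min
Q = ΔH = 8891.9 kJ/min = 148.2 kW
Heat supplied = 533.52 MJ/h

Q_in = 534 MJ/h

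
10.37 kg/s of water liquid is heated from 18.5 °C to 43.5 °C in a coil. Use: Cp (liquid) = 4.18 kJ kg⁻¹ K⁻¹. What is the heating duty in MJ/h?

Q = 3900 MJ/h

Q = ṁ·Cp·ΔT = 10.37 × 4.18 × (43.5 − 18.5) = 1083.7 kJ/s
Heating duty = 3901.2 MJ/h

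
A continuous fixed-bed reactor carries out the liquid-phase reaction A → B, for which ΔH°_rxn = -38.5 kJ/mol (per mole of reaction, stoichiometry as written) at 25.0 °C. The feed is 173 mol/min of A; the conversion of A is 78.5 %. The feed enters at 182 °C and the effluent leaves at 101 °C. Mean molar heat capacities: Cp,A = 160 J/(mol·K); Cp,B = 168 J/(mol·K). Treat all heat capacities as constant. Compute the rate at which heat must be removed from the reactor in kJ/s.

Extent of reaction ξ = 0.785 × 173 = 135.81 mol/min
Reaction term: ξ·ΔH°_rxn = 135.81 × -38.5 = -5228.5 kJ/min
Sensible, feed 182→25 °C: -4345.8 kJ/min
Outlet flows (mol/min): A 37.195, B 135.81
Sensible, products 25→101 °C: 2186.2 kJ/min
Q = ΔH = -7388 kJ/min = -123.13 kW
Heat removed = 123.13 kJ/s

Q_out = 123 kJ/s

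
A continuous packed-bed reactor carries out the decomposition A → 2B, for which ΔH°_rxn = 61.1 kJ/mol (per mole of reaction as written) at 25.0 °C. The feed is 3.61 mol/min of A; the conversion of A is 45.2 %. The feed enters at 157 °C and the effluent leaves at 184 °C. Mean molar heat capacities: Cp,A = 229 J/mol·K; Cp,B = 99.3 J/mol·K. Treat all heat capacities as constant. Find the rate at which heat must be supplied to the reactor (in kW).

Extent of reaction ξ = 0.452 × 3.61 = 1.6317 mol/min
Reaction term: ξ·ΔH°_rxn = 1.6317 × 61.1 = 99.698 kJ/min
Sensible, feed 157→25 °C: -109.12 kJ/min
Outlet flows (mol/min): A 1.9783, B 3.2634
Sensible, products 25→184 °C: 123.56 kJ/min
Q = ΔH = 114.13 kJ/min = 1.9022 kW
Heat supplied = 1.9022 kW

Q_in = 1.90 kW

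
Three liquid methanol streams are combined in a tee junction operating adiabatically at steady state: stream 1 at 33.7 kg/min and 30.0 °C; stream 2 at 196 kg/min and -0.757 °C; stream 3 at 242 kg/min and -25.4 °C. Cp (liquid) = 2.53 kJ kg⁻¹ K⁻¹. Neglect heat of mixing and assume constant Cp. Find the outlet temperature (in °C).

T_out = -11.2 °C

No heat crosses the boundary, so H_out = H_in.
Σ ṁᵢCp,ᵢTᵢ = 33.7×2.53×30.0 + 196×2.53×-0.757 + 242×2.53×-25.4 = -13369
Σ ṁᵢCp,ᵢ = 33.7×2.53 + 196×2.53 + 242×2.53 = 1193.4
T_out = -13369 / 1193.4 = -11.202 °C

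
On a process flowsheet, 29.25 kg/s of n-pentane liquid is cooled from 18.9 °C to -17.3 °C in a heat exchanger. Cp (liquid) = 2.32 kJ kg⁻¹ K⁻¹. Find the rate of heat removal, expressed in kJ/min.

Q = ṁ·Cp·ΔT = 29.25 × 2.32 × (-17.3 − 18.9) = -2456.5 kJ/s
Cooling duty = 147390 kJ/min

Q_c = 147000 kJ/min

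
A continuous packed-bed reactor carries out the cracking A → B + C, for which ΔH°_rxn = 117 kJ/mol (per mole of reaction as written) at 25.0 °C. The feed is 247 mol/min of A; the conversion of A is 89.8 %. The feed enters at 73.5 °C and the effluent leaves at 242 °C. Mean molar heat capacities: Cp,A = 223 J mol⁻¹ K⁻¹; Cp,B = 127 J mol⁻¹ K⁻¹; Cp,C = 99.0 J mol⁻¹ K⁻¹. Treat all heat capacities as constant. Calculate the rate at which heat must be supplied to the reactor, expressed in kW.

Extent of reaction ξ = 0.898 × 247 = 221.81 mol/min
Reaction term: ξ·ΔH°_rxn = 221.81 × 117 = 25951 kJ/min
Sensible, feed 73.5→25 °C: -2671.4 kJ/min
Outlet flows (mol/min): A 25.194, B 221.81, C 221.81
Sensible, products 25→242 °C: 12097 kJ/min
Q = ΔH = 35377 kJ/min = 589.61 kW
Heat supplied = 589.61 kW

Q_in = 590 kW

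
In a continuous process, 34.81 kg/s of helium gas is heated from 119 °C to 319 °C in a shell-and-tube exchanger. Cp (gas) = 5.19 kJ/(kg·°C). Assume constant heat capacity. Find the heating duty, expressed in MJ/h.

Q = 130000 MJ/h

Q = ṁ·Cp·ΔT = 34.81 × 5.19 × (319 − 119) = 36133 kJ/s
Heating duty = 130080 MJ/h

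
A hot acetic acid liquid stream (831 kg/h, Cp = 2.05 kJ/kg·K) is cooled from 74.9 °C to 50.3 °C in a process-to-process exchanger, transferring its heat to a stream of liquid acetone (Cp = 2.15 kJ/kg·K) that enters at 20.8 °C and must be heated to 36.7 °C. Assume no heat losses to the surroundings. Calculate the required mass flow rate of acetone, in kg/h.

Heat released by hot stream: Q = 831 × 2.05 × (74.9 − 50.3) = 41907 kJ/h
Energy balance on cold side (adiabatic exchanger): Q = ṁ_c·Cp_c·(T_c,out − T_c,in)
ṁ_c = 41907 / [2.15 × (36.7 − 20.8)] = 1225.9 kg/h

ṁ_c = 1230 kg/h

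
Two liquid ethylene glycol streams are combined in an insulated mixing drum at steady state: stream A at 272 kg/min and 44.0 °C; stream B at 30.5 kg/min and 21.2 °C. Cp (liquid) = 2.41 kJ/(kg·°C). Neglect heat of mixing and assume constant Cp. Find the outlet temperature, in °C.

Energy balance with Q = 0: Σ ṁᵢCp,ᵢ(T_out − Tᵢ) = 0
T_out = Σ ṁᵢCp,ᵢTᵢ / Σ ṁᵢCp,ᵢ
      = 30401 / 729.02 = 41.701 °C

T_out = 41.7 °C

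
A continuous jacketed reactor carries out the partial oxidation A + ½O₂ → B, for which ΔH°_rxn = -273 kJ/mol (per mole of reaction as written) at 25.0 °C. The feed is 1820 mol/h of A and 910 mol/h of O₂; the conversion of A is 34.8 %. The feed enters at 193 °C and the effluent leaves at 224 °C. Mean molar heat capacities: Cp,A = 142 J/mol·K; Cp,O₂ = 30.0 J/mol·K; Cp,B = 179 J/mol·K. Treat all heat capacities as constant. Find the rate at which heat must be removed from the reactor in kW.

Q_out = 44.8 kW

Extent of reaction ξ = 0.348 × 1820 = 633.36 mol/h
Reaction term: ξ·ΔH°_rxn = 633.36 × -273 = -172910 kJ/h
Sensible, feed 193→25 °C: -48004 kJ/h
Outlet flows (mol/h): A 1186.6, O₂ 593.32, B 633.36
Sensible, products 25→224 °C: 59635 kJ/h
Q = ΔH = -161280 kJ/h = -44.799 kW
Heat removed = 44.799 kW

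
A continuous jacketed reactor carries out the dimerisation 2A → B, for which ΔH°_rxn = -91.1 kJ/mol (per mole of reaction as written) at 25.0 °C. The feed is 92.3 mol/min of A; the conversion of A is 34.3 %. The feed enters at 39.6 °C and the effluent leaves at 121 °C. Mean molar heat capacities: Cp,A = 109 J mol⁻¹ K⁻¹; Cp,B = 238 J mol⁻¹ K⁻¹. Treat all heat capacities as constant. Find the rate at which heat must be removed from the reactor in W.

Extent of reaction ξ = 0.343 × 92.3 / 2 = 15.829 mol/min
Reaction term: ξ·ΔH°_rxn = 15.829 × -91.1 = -1442.1 kJ/min
Sensible, feed 39.6→25 °C: -146.89 kJ/min
Outlet flows (mol/min): A 60.641, B 15.829
Sensible, products 25→121 °C: 996.22 kJ/min
Q = ΔH = -592.73 kJ/min = -9.8788 kW
Heat removed = 9878.8 W

Q_out = 9880 W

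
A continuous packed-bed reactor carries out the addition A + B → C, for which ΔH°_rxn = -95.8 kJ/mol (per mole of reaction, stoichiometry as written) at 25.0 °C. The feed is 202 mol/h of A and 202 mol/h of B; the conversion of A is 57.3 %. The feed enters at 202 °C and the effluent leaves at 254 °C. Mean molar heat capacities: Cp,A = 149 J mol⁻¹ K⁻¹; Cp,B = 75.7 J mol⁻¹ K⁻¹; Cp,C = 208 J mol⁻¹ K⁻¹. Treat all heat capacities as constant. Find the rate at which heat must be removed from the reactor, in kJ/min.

Q_out = 153 kJ/min

Extent of reaction ξ = 0.573 × 202 = 115.75 mol/h
Reaction term: ξ·ΔH°_rxn = 115.75 × -95.8 = -11088 kJ/h
Sensible, feed 202→25 °C: -8033.9 kJ/h
Outlet flows (mol/h): A 86.254, B 86.254, C 115.75
Sensible, products 25→254 °C: 9951.5 kJ/h
Q = ΔH = -9170.9 kJ/h = -2.5475 kW
Heat removed = 152.85 kJ/min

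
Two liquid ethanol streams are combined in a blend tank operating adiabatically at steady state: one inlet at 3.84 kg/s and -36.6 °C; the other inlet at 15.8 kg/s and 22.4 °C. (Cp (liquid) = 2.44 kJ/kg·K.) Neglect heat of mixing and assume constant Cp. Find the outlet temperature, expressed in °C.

No heat crosses the boundary, so H_out = H_in.
T_out = Σ ṁᵢCp,ᵢTᵢ / Σ ṁᵢCp,ᵢ
      = 520.64 / 47.922 = 10.864 °C

T_out = 10.9 °C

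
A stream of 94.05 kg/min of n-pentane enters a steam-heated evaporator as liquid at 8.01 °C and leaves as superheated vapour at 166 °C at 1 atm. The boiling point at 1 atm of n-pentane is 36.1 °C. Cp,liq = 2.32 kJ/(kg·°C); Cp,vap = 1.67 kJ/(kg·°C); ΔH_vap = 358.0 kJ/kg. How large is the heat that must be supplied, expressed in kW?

Q = 1000 kW

liquid 8.01→36.1 °C: 65.169 kJ/kg
vaporisation at 36.1 °C: 358 kJ/kg
vapour 36.1→166 °C: 216.93 kJ/kg
Δh = 65.169 + 358 + 216.93 = 640.1 kJ/kg
Q = ṁ·Δh = 94.05 kg/min × 640.1 kJ/kg = 60202 kJ/min
|Q| = 1003.4 kW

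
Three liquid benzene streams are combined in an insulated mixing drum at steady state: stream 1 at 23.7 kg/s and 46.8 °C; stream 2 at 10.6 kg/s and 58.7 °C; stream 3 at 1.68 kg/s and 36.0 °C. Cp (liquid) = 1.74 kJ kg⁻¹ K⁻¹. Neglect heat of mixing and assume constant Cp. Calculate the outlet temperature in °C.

Energy balance with Q = 0: Σ ṁᵢCp,ᵢ(T_out − Tᵢ) = 0
T_out = Σ ṁᵢCp,ᵢTᵢ / Σ ṁᵢCp,ᵢ
      = 3117.8 / 62.605 = 49.802 °C

T_out = 49.8 °C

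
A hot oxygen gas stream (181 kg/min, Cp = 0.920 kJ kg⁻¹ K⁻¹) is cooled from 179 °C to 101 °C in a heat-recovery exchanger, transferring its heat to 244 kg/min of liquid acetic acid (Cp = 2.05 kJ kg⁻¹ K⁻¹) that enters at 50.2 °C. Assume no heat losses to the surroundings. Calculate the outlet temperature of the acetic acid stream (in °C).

Heat released by hot stream: Q = 181 × 0.920 × (179 − 101) = 12989 kJ/min
Energy balance on cold side (adiabatic exchanger): Q = ṁ_c·Cp_c·(T_c,out − T_c,in)
T_c,out = 50.2 + 12989/(244 × 2.05) = 76.167 °C

T_c,out = 76.2 °C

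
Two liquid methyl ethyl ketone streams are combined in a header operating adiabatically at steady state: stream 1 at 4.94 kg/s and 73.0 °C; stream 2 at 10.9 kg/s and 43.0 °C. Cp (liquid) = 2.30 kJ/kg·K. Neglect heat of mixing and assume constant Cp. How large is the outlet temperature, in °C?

Adiabatic, steady state ⇒ Σ ṁᵢCp,ᵢ(T_out − Tᵢ) = 0
T_out = Σ ṁᵢCp,ᵢTᵢ / Σ ṁᵢCp,ᵢ
      = 1907.4 / 36.432 = 52.356 °C

T_out = 52.4 °C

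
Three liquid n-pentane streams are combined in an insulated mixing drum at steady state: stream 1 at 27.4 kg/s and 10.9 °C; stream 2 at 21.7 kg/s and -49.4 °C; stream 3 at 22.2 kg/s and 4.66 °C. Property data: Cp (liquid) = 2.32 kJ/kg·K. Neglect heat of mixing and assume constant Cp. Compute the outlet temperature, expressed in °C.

Energy balance with Q = 0: Σ ṁᵢCp,ᵢ(T_out − Tᵢ) = 0
T_out = Σ ṁᵢCp,ᵢTᵢ / Σ ṁᵢCp,ᵢ
      = -1554.1 / 165.42 = -9.3951 °C

T_out = -9.40 °C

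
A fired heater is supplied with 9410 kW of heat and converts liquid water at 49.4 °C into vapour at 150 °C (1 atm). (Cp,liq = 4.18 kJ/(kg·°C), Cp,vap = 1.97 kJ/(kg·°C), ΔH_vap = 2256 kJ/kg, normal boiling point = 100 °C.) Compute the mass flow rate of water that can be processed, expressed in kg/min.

ṁ = 220 kg/min

Δh = 4.18×(100−49.4) + 2256 + 1.97×(150−100) = 2566 kJ/kg
Q = 9410 kW = 9410 kJ/s = 564600 kJ/min
ṁ = Q/Δh = 564600 / 2566 = 220.03 kg/min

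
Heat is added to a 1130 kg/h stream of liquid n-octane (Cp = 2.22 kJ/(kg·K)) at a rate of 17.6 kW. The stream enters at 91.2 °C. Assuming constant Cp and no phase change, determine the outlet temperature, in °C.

T_out = 116 °C

Q = 17.6 kW = 63360 kJ/h
ΔT = Q/(ṁ·Cp) = 63360/(1130×2.22) = 25.257 K
T_out = 91.2 + 25.257 = 116.46 °C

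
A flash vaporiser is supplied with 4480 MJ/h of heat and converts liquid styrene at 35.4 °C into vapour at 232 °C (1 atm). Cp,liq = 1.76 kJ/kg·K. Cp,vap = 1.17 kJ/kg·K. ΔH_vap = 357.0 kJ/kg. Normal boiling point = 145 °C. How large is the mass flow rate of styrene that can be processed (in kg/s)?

ṁ = 1.91 kg/s

Δh = 1.76×(145−35.4) + 357.0 + 1.17×(232−145) = 651.69 kJ/kg
Q = 4480 MJ/h = 1244.4 kJ/s = 1244.4 kJ/s
ṁ = Q/Δh = 1244.4 / 651.69 = 1.9096 kg/s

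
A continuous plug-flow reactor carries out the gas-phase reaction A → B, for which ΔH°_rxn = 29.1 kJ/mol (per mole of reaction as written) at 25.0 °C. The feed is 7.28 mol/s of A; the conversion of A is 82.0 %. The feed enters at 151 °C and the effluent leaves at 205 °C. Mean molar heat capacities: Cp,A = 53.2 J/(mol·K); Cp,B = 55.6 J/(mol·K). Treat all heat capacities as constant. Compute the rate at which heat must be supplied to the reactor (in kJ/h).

Q_in = 710000 kJ/h

Extent of reaction ξ = 0.820 × 7.28 = 5.9696 mol/s
Reaction term: ξ·ΔH°_rxn = 5.9696 × 29.1 = 173.72 kJ/s
Sensible, feed 151→25 °C: -48.799 kJ/s
Outlet flows (mol/s): A 1.3104, B 5.9696
Sensible, products 25→205 °C: 72.292 kJ/s
Q = ΔH = 197.21 kJ/s = 197.21 kW
Heat supplied = 709950 kJ/h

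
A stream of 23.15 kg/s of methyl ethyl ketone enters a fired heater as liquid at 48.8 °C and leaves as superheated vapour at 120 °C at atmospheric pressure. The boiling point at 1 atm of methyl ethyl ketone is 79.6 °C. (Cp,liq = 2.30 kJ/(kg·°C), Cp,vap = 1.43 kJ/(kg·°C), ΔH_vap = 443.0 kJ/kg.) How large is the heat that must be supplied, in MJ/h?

liquid 48.8→79.6 °C: 70.84 kJ/kg
vaporisation at 79.6 °C: 443 kJ/kg
vapour 79.6→120 °C: 57.772 kJ/kg
Δh = 70.84 + 443 + 57.772 = 571.61 kJ/kg
Q = ṁ·Δh = 23.15 kg/s × 571.61 kJ/kg = 13233 kJ/s
|Q| = 13233 kW = 47638 MJ/h

Q = 47600 MJ/h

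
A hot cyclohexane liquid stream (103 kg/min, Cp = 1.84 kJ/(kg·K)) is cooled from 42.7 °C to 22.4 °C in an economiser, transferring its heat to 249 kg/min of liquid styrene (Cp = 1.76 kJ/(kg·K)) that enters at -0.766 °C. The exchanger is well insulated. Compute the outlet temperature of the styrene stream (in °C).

T_c,out = 8.01 °C

Heat released by hot stream: Q = 103 × 1.84 × (42.7 − 22.4) = 3847.3 kJ/min
Energy balance on cold side (adiabatic exchanger): Q = ṁ_c·Cp_c·(T_c,out − T_c,in)
T_c,out = -0.766 + 3847.3/(249 × 1.76) = 8.0129 °C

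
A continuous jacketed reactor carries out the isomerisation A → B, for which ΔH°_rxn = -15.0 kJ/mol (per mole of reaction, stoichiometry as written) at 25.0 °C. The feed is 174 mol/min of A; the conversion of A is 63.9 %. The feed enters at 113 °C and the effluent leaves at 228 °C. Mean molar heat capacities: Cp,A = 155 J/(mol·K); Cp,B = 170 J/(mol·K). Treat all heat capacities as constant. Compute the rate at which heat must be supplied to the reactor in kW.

Q_in = 29.5 kW

Extent of reaction ξ = 0.639 × 174 = 111.19 mol/min
Reaction term: ξ·ΔH°_rxn = 111.19 × -15.0 = -1667.8 kJ/min
Sensible, feed 113→25 °C: -2373.4 kJ/min
Outlet flows (mol/min): A 62.814, B 111.19
Sensible, products 25→228 °C: 5813.5 kJ/min
Q = ΔH = 1772.3 kJ/min = 29.539 kW
Heat supplied = 29.539 kW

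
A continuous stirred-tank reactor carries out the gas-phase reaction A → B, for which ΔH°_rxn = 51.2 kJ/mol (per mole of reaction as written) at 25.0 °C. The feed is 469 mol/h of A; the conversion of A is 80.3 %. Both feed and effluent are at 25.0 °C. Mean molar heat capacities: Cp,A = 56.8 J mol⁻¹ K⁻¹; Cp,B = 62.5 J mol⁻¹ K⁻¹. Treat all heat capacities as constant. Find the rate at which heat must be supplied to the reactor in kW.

Q_in = 5.36 kW

Extent of reaction ξ = 0.803 × 469 = 376.61 mol/h
Reaction term: ξ·ΔH°_rxn = 376.61 × 51.2 = 19282 kJ/h
Q = ΔH = 19282 kJ/h = 5.3562 kW
Heat supplied = 5.3562 kW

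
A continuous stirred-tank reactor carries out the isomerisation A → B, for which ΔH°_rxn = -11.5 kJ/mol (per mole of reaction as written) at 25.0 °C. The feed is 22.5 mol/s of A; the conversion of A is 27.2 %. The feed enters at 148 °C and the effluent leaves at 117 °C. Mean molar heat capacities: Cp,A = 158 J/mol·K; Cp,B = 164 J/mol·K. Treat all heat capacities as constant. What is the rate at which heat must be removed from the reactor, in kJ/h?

Extent of reaction ξ = 0.272 × 22.5 = 6.12 mol/s
Reaction term: ξ·ΔH°_rxn = 6.12 × -11.5 = -70.38 kJ/s
Sensible, feed 148→25 °C: -437.26 kJ/s
Outlet flows (mol/s): A 16.38, B 6.12
Sensible, products 25→117 °C: 330.44 kJ/s
Q = ΔH = -177.21 kJ/s = -177.21 kW
Heat removed = 637940 kJ/h

Q_out = 638000 kJ/h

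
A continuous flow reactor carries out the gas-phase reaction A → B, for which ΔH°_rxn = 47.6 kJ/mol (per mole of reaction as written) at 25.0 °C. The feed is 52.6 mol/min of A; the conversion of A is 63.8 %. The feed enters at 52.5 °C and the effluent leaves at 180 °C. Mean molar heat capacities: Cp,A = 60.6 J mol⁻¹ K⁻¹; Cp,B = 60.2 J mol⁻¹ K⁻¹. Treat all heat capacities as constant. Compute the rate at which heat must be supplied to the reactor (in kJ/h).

Extent of reaction ξ = 0.638 × 52.6 = 33.559 mol/min
Reaction term: ξ·ΔH°_rxn = 33.559 × 47.6 = 1597.4 kJ/min
Sensible, feed 52.5→25 °C: -87.658 kJ/min
Outlet flows (mol/min): A 19.041, B 33.559
Sensible, products 25→180 °C: 491.99 kJ/min
Q = ΔH = 2001.7 kJ/min = 33.362 kW
Heat supplied = 120100 kJ/h

Q_in = 120000 kJ/h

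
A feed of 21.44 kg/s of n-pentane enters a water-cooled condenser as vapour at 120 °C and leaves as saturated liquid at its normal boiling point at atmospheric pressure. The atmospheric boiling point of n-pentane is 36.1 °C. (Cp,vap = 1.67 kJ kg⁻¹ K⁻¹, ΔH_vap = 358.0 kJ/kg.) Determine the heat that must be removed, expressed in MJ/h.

vapour 120→36.1 °C: -140.11 kJ/kg
condensation at 36.1 °C: -358 kJ/kg
Δh = -140.11 + -358 = -498.11 kJ/kg
Q = ṁ·Δh = 21.44 kg/s × -498.11 kJ/kg = -10680 kJ/s
|Q| = 10680 kW = 38446 MJ/h

Q_c = 38400 MJ/h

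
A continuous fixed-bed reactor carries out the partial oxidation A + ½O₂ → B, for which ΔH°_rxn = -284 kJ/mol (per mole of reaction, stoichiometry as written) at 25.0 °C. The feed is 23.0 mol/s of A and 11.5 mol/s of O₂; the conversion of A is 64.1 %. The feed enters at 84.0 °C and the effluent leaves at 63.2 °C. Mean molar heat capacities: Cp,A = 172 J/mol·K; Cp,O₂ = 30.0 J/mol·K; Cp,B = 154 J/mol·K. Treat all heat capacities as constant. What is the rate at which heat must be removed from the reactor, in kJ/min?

Q_out = 258000 kJ/min

Extent of reaction ξ = 0.641 × 23.0 = 14.743 mol/s
Reaction term: ξ·ΔH°_rxn = 14.743 × -284 = -4187 kJ/s
Sensible, feed 84.0→25 °C: -253.76 kJ/s
Outlet flows (mol/s): A 8.257, O₂ 4.1285, B 14.743
Sensible, products 25→63.2 °C: 145.71 kJ/s
Q = ΔH = -4295.1 kJ/s = -4295.1 kW
Heat removed = 257700 kJ/min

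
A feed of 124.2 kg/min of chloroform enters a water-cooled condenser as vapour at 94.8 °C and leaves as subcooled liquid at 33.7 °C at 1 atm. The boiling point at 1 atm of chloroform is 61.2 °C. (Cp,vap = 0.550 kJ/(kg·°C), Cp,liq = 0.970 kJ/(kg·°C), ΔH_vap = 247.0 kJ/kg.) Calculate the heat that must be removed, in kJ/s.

Q_c = 605 kJ/s

vapour 94.8→61.2 °C: -18.48 kJ/kg
condensation at 61.2 °C: -247 kJ/kg
liquid 61.2→33.7 °C: -26.675 kJ/kg
Δh = -18.48 + -247 + -26.675 = -292.15 kJ/kg
Q = ṁ·Δh = 124.2 kg/min × -292.15 kJ/kg = -36286 kJ/min
|Q| = 604.76 kW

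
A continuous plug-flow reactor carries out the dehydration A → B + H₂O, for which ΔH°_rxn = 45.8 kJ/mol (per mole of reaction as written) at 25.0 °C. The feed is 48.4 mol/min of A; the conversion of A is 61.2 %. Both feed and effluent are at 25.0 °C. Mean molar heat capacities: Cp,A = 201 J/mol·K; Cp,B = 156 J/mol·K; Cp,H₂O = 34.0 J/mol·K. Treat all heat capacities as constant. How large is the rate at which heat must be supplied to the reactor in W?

Extent of reaction ξ = 0.612 × 48.4 = 29.621 mol/min
Reaction term: ξ·ΔH°_rxn = 29.621 × 45.8 = 1356.6 kJ/min
Q = ΔH = 1356.6 kJ/min = 22.611 kW
Heat supplied = 22611 W

Q_in = 22600 W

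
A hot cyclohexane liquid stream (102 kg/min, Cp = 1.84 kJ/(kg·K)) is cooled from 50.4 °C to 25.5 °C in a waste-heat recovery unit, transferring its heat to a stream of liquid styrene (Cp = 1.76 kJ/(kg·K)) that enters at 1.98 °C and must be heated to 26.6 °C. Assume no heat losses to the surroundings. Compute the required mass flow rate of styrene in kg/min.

ṁ_c = 108 kg/min

Heat released by hot stream: Q = 102 × 1.84 × (50.4 − 25.5) = 4673.2 kJ/min
Energy balance on cold side (adiabatic exchanger): Q = ṁ_c·Cp_c·(T_c,out − T_c,in)
ṁ_c = 4673.2 / [1.76 × (26.6 − 1.98)] = 107.85 kg/min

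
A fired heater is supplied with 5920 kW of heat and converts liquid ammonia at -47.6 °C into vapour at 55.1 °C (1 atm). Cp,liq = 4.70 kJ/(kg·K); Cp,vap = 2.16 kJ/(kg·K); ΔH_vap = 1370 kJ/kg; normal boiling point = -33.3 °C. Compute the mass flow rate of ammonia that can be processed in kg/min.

Δh = 4.70×(-33.3−-47.6) + 1370 + 2.16×(55.1−-33.3) = 1628.2 kJ/kg
Q = 5920 kW = 5920 kJ/s = 355200 kJ/min
ṁ = Q/Δh = 355200 / 1628.2 = 218.16 kg/min

ṁ = 218 kg/min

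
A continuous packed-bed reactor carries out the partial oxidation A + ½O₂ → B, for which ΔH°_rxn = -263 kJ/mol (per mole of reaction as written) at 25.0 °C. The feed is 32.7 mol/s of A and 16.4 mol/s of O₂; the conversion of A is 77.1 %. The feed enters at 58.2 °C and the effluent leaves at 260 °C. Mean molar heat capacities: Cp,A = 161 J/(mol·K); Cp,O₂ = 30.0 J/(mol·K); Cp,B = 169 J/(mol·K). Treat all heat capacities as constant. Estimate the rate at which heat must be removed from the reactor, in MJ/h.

Extent of reaction ξ = 0.771 × 32.7 = 25.212 mol/s
Reaction term: ξ·ΔH°_rxn = 25.212 × -263 = -6630.7 kJ/s
Sensible, feed 58.2→25 °C: -191.12 kJ/s
Outlet flows (mol/s): A 7.4883, O₂ 3.7941, B 25.212
Sensible, products 25→260 °C: 1311.4 kJ/s
Q = ΔH = -5510.4 kJ/s = -5510.4 kW
Heat removed = 19838 MJ/h

Q_out = 19800 MJ/h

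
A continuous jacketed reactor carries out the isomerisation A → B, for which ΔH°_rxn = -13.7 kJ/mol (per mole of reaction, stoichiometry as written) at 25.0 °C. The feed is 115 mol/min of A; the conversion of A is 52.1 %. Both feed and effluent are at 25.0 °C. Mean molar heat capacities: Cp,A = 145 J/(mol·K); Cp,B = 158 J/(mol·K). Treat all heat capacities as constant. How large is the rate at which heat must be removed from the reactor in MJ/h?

Q_out = 49.3 MJ/h

Extent of reaction ξ = 0.521 × 115 = 59.915 mol/min
Reaction term: ξ·ΔH°_rxn = 59.915 × -13.7 = -820.84 kJ/min
Q = ΔH = -820.84 kJ/min = -13.681 kW
Heat removed = 49.25 MJ/h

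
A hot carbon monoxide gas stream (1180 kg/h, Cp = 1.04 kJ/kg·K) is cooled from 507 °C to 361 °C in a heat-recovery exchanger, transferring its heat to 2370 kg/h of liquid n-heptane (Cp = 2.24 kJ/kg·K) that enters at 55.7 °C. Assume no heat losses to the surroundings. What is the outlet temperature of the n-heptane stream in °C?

Heat released by hot stream: Q = 1180 × 1.04 × (507 − 361) = 179170 kJ/h
Energy balance on cold side (adiabatic exchanger): Q = ṁ_c·Cp_c·(T_c,out − T_c,in)
T_c,out = 55.7 + 179170/(2370 × 2.24) = 89.45 °C

T_c,out = 89.4 °C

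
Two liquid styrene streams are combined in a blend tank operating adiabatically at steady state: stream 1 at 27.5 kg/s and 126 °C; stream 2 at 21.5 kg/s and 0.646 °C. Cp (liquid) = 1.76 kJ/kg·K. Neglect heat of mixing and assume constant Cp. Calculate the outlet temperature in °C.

Energy balance with Q = 0: Σ ṁᵢCp,ᵢ(T_out − Tᵢ) = 0
Σ ṁᵢCp,ᵢTᵢ = 27.5×1.76×126 + 21.5×1.76×0.646 = 6122.8
Σ ṁᵢCp,ᵢ = 27.5×1.76 + 21.5×1.76 = 86.24
T_out = 6122.8 / 86.24 = 70.998 °C

T_out = 71.0 °C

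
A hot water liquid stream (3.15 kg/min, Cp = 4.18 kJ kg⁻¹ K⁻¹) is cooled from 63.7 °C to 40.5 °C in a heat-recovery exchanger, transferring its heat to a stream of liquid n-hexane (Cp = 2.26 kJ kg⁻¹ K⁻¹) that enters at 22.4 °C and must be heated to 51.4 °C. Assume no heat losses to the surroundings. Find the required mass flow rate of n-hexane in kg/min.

Heat released by hot stream: Q = 3.15 × 4.18 × (63.7 − 40.5) = 305.47 kJ/min
Energy balance on cold side (adiabatic exchanger): Q = ṁ_c·Cp_c·(T_c,out − T_c,in)
ṁ_c = 305.47 / [2.26 × (51.4 − 22.4)] = 4.6609 kg/min

ṁ_c = 4.66 kg/min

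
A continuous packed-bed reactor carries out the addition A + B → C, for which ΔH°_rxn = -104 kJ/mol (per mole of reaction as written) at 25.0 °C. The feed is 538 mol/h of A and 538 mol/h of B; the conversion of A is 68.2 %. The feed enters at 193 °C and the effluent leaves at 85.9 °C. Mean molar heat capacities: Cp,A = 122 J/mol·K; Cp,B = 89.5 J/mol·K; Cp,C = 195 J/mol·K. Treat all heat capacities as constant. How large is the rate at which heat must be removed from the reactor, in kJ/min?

Q_out = 845 kJ/min

Extent of reaction ξ = 0.682 × 538 = 366.92 mol/h
Reaction term: ξ·ΔH°_rxn = 366.92 × -104 = -38159 kJ/h
Sensible, feed 193→25 °C: -19116 kJ/h
Outlet flows (mol/h): A 171.08, B 171.08, C 366.92
Sensible, products 25→85.9 °C: 6560.9 kJ/h
Q = ΔH = -50715 kJ/h = -14.087 kW
Heat removed = 845.24 kJ/min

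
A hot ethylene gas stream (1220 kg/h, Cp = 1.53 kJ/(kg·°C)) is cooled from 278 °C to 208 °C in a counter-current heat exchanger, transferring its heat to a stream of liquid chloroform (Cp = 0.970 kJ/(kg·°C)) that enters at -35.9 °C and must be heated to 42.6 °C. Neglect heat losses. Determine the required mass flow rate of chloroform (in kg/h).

Heat released by hot stream: Q = 1220 × 1.53 × (278 − 208) = 130660 kJ/h
Energy balance on cold side (adiabatic exchanger): Q = ṁ_c·Cp_c·(T_c,out − T_c,in)
ṁ_c = 130660 / [0.970 × (42.6 − -35.9)] = 1716 kg/h

ṁ_c = 1720 kg/h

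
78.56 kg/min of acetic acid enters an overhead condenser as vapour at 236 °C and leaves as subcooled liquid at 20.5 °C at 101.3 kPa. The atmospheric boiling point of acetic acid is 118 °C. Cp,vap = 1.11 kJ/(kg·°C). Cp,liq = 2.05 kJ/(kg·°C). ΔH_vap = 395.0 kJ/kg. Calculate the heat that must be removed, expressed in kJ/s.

vapour 236→118 °C: -130.98 kJ/kg
condensation at 118 °C: -395 kJ/kg
liquid 118→20.5 °C: -199.87 kJ/kg
Δh = -130.98 + -395 + -199.87 = -725.86 kJ/kg
Q = ṁ·Δh = 78.56 kg/min × -725.86 kJ/kg = -57023 kJ/min
|Q| = 950.39 kW

Q_c = 950 kJ/s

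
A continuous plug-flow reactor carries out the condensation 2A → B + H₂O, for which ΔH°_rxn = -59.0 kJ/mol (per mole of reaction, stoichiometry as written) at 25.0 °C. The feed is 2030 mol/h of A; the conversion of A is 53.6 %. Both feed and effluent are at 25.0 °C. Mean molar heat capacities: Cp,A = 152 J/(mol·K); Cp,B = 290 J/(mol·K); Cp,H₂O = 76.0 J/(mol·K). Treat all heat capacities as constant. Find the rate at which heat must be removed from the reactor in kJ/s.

Q_out = 8.92 kJ/s

Extent of reaction ξ = 0.536 × 2030 / 2 = 544.04 mol/h
Reaction term: ξ·ΔH°_rxn = 544.04 × -59.0 = -32098 kJ/h
Q = ΔH = -32098 kJ/h = -8.9162 kW
Heat removed = 8.9162 kJ/s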